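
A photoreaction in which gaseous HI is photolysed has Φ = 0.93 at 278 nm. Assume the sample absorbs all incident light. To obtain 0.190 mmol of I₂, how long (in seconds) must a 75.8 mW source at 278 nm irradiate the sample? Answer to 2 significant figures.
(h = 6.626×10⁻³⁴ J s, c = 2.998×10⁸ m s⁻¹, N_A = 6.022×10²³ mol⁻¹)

t ≈ 1200 s

Product: 0.190 mmol = 1.90×10⁻⁴ mol.
Photons that must be absorbed: 1.90×10⁻⁴ / 0.93 = 2.043×10⁻⁴ mol.
Photon energy: hc/λ = 7.146×10⁻¹⁹ J; per mole, 4.303×10⁵ J mol⁻¹.
Energy required: 2.043×10⁻⁴ × 4.303×10⁵ = 87.91 J.
Time: 87.91 J / 0.0758 W = 1200 s.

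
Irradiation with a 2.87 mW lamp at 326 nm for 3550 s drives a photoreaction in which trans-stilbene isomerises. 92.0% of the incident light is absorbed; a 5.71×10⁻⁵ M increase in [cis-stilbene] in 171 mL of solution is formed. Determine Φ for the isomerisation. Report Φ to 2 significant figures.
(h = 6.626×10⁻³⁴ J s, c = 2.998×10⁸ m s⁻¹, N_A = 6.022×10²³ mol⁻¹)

Product: (5.71×10⁻⁵ M)(0.171 L) = 9.764×10⁻⁶ mol.
Photon energy at 326 nm: hc/λ = (6.626×10⁻³⁴)(2.998×10⁸)/(326×10⁻⁹) = 6.093×10⁻¹⁹ J.
Energy delivered: (2.87 mW)(3550 s) = 10.19 J.
Photons incident: 10.19 / 6.093×10⁻¹⁹ = 1.672×10¹⁹, i.e. 1.672×10¹⁹/6.022×10²³ = 2.776×10⁻⁵ mol.
Photons absorbed: 0.920 × 2.776×10⁻⁵ = 2.554×10⁻⁵ mol.
Φ = 9.764×10⁻⁶ mol / 2.554×10⁻⁵ mol photons = 0.38.

Φ = 0.38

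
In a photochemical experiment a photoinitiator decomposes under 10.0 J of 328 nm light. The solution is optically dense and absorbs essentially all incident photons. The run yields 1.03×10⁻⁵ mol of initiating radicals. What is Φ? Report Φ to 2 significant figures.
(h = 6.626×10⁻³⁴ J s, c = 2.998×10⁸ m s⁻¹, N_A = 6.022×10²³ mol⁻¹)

Photon energy at 328 nm: hc/λ = (6.626×10⁻³⁴)(2.998×10⁸)/(328×10⁻⁹) = 6.056×10⁻¹⁹ J.
Photons incident: 10.0 / 6.056×10⁻¹⁹ = 1.651×10¹⁹, i.e. 1.651×10¹⁹/6.022×10²³ = 2.742×10⁻⁵ mol.
Φ = 1.03×10⁻⁵ mol / 2.742×10⁻⁵ mol photons = 0.38.

Φ = 0.38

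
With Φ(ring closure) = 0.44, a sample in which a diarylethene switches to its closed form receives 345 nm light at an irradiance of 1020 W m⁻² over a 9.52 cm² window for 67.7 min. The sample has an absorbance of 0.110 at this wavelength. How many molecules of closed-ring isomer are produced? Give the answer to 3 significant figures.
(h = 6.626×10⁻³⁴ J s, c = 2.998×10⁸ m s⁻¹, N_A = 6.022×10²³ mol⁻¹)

6.74×10²⁰ molecules

Photon energy at 345 nm: hc/λ = (6.626×10⁻³⁴)(2.998×10⁸)/(345×10⁻⁹) = 5.758×10⁻¹⁹ J.
Energy delivered: (1020 W m⁻²)(9.52×10⁻⁴ m²)(4062 s) = 3944 J.
Photons incident: 3944 / 5.758×10⁻¹⁹ = 6.850×10²¹, i.e. 6.850×10²¹/6.022×10²³ = 0.01137 mol.
Fraction absorbed: 1 − 10^(−0.110) = 0.2238.
Photons absorbed: 0.2238 × 0.01137 = 0.002545 mol.
Product: Φ × n_abs = 0.44 × 0.002545 = 0.001120 mol.
As a count: 0.001120 × 6.022×10²³ = 6.74×10²⁰.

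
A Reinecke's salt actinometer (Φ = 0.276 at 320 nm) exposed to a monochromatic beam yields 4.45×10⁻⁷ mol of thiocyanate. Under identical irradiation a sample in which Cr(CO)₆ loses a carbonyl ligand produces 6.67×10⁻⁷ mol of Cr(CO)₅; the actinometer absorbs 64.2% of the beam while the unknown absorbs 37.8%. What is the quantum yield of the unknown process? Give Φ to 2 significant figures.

Photons absorbed by the actinometer: 4.45×10⁻⁷ / 0.276 = 1.612×10⁻⁶ mol.
Incident flux: 1.612×10⁻⁶ / 0.642 = 2.511×10⁻⁶ einstein.
Absorbed by unknown: 0.378 × 2.511×10⁻⁶ = 9.492×10⁻⁷ mol.
Φ(unknown) = 6.67×10⁻⁷ / 9.492×10⁻⁷ = 0.70.

Φ = 0.70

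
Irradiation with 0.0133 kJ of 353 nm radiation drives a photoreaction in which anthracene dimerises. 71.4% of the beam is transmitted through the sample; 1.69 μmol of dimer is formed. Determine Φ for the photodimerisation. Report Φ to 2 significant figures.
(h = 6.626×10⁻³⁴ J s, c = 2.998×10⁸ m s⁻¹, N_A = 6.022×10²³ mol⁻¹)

Φ = 0.15

Product: 1.69 μmol = 1.69×10⁻⁶ mol.
Photon energy at 353 nm: hc/λ = (6.626×10⁻³⁴)(2.998×10⁸)/(353×10⁻⁹) = 5.627×10⁻¹⁹ J.
Incident energy: 0.0133 kJ = 13.3 J.
Photons incident: 13.3 / 5.627×10⁻¹⁹ = 2.364×10¹⁹, i.e. 2.364×10¹⁹/6.022×10²³ = 3.926×10⁻⁵ mol.
Fraction absorbed: 1 − 71.4/100 = 0.2860.
Photons absorbed: 0.2860 × 3.926×10⁻⁵ = 1.123×10⁻⁵ mol.
Φ = 1.69×10⁻⁶ mol / 1.123×10⁻⁵ mol photons = 0.15.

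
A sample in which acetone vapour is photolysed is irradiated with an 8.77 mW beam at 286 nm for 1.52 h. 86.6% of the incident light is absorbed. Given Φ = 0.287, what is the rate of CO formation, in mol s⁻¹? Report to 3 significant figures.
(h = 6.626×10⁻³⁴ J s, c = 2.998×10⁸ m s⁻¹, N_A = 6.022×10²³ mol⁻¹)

Photon energy at 286 nm: hc/λ = (6.626×10⁻³⁴)(2.998×10⁸)/(286×10⁻⁹) = 6.946×10⁻¹⁹ J.
Energy delivered: (8.77 mW)(5472 s) = 47.99 J.
Photons incident: 47.99 / 6.946×10⁻¹⁹ = 6.909×10¹⁹, i.e. 6.909×10¹⁹/6.022×10²³ = 1.147×10⁻⁴ mol.
Photons absorbed: 0.866 × 1.147×10⁻⁴ = 9.933×10⁻⁵ mol.
Product formed: 0.287 × 9.933×10⁻⁵ = 2.851×10⁻⁵ mol.
Rate: 2.851×10⁻⁵ / 5472 s = 5.21×10⁻⁹ mol s⁻¹.

5.21×10⁻⁹ mol s⁻¹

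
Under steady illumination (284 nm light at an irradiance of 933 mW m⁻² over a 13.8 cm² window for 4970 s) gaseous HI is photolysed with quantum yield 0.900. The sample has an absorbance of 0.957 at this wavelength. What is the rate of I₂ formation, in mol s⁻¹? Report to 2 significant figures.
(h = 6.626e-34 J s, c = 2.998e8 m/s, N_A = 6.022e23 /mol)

2.4e-9 mol s⁻¹

Photon energy at 284 nm: hc/λ = (6.626e-34)(2.998e8)/(284e-9) = 6.995e-19 J.
Energy delivered: (933 mW m⁻²)(13.8e-4 m²)(4970 s) = 6.399 J.
Photons incident: 6.399 / 6.995e-19 = 9.148e18, i.e. 9.148e18/6.022e23 = 1.519e-5 mol.
Fraction absorbed: 1 − 10^(−0.957) = 0.8896.
Photons absorbed: 0.8896 × 1.519e-5 = 1.351e-5 mol.
Product formed: 0.900 × 1.351e-5 = 1.216e-5 mol.
Rate: 1.216e-5 / 4970 s = 2.4e-9 mol s⁻¹.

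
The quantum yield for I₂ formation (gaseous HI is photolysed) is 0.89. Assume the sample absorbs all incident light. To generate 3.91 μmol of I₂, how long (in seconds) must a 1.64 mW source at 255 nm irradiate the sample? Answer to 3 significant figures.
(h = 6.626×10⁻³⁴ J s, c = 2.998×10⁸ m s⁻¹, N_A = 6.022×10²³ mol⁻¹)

Product: 3.91 μmol = 3.91×10⁻⁶ mol.
Photons that must be absorbed: 3.91×10⁻⁶ / 0.89 = 4.393×10⁻⁶ mol.
Photon energy: hc/λ = 7.790×10⁻¹⁹ J; per mole, 4.691×10⁵ J mol⁻¹.
Energy required: 4.393×10⁻⁶ × 4.691×10⁵ = 2.061 J.
Time: 2.061 J / 0.00164 W = 1260 s.

t ≈ 1260 s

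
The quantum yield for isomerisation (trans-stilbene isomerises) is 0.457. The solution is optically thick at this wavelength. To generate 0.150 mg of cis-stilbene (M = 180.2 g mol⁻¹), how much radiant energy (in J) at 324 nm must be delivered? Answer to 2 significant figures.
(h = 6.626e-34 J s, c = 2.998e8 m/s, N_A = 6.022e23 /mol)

Product: 0.150 mg / 180.2 g mol⁻¹ = 8.324e-7 mol.
Photons that must be absorbed: 8.324e-7 / 0.457 = 1.821e-6 mol.
Photon energy: hc/λ = 6.131e-19 J; per mole, 3.692e5 J mol⁻¹.
Energy required: 1.821e-6 × 3.692e5 = 0.67 J.

0.67 J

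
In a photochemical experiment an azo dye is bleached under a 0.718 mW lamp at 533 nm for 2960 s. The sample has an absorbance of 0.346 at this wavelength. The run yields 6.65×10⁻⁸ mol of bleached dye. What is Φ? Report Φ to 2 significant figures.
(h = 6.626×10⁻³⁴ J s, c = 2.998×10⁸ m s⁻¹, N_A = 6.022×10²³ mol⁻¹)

Photon energy at 533 nm: hc/λ = (6.626×10⁻³⁴)(2.998×10⁸)/(533×10⁻⁹) = 3.727×10⁻¹⁹ J.
Energy delivered: (0.718 mW)(2960 s) = 2.125 J.
Photons incident: 2.125 / 3.727×10⁻¹⁹ = 5.702×10¹⁸, i.e. 5.702×10¹⁸/6.022×10²³ = 9.469×10⁻⁶ mol.
Fraction absorbed: 1 − 10^(−0.346) = 0.5492.
Photons absorbed: 0.5492 × 9.469×10⁻⁶ = 5.200×10⁻⁶ mol.
Φ = 6.65×10⁻⁸ mol / 5.200×10⁻⁶ mol photons = 0.013.

Φ = 0.013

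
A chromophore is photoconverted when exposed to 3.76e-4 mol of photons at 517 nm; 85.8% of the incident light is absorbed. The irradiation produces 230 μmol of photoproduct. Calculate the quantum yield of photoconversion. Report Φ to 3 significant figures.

Product: 230 μmol = 2.30e-4 mol.
Photons absorbed: 0.858 × 3.76e-4 = 3.226e-4 mol.
Φ = 2.30e-4 mol / 3.226e-4 mol photons = 0.713.

Φ = 0.713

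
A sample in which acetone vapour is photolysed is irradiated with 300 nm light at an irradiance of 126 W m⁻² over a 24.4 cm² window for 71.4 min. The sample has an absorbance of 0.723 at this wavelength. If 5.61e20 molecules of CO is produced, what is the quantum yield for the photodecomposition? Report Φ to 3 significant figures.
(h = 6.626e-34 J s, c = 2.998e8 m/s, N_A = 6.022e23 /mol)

Φ = 0.348

Product: 5.61e20 / 6.022e23 = 9.316e-4 mol.
Photon energy at 300 nm: hc/λ = (6.626e-34)(2.998e8)/(300e-9) = 6.622e-19 J.
Energy delivered: (126 W m⁻²)(24.4e-4 m²)(4284 s) = 1317 J.
Photons incident: 1317 / 6.622e-19 = 1.989e21, i.e. 1.989e21/6.022e23 = 0.003303 mol.
Fraction absorbed: 1 − 10^(−0.723) = 0.8108.
Photons absorbed: 0.8108 × 0.003303 = 0.002678 mol.
Φ = 9.316e-4 mol / 0.002678 mol photons = 0.348.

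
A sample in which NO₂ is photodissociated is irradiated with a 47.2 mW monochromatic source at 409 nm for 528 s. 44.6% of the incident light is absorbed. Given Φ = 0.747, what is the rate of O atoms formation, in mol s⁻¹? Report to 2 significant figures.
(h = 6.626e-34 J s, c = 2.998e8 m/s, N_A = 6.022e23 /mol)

5.4e-8 mol s⁻¹

Photon energy at 409 nm: hc/λ = (6.626e-34)(2.998e8)/(409e-9) = 4.857e-19 J.
Energy delivered: (47.2 mW)(528 s) = 24.92 J.
Photons incident: 24.92 / 4.857e-19 = 5.131e19, i.e. 5.131e19/6.022e23 = 8.520e-5 mol.
Photons absorbed: 0.446 × 8.520e-5 = 3.800e-5 mol.
Product formed: 0.747 × 3.800e-5 = 2.839e-5 mol.
Rate: 2.839e-5 / 528 s = 5.4e-8 mol s⁻¹.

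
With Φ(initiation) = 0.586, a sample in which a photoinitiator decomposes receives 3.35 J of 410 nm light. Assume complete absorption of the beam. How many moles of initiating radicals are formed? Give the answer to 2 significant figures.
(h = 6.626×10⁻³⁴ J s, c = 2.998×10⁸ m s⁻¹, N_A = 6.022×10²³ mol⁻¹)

6.7×10⁻⁶ mol

Photon energy at 410 nm: hc/λ = (6.626×10⁻³⁴)(2.998×10⁸)/(410×10⁻⁹) = 4.845×10⁻¹⁹ J.
Photons incident: 3.35 / 4.845×10⁻¹⁹ = 6.914×10¹⁸, i.e. 6.914×10¹⁸/6.022×10²³ = 1.148×10⁻⁵ mol.
Product: Φ × n_abs = 0.586 × 1.148×10⁻⁵ = 6.727×10⁻⁶ mol.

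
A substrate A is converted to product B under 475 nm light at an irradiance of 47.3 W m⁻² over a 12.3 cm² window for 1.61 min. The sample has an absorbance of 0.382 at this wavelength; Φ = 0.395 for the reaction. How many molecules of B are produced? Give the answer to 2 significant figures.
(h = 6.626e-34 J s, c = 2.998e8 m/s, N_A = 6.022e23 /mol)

Photon energy at 475 nm: hc/λ = (6.626e-34)(2.998e8)/(475e-9) = 4.182e-19 J.
Energy delivered: (47.3 W m⁻²)(12.3e-4 m²)(96.6 s) = 5.620 J.
Photons incident: 5.620 / 4.182e-19 = 1.344e19, i.e. 1.344e19/6.022e23 = 2.232e-5 mol.
Fraction absorbed: 1 − 10^(−0.382) = 0.5850.
Photons absorbed: 0.5850 × 2.232e-5 = 1.306e-5 mol.
Product: Φ × n_abs = 0.395 × 1.306e-5 = 5.159e-6 mol.
As a count: 5.159e-6 × 6.022e23 = 3.1e18.

3.1e18 molecules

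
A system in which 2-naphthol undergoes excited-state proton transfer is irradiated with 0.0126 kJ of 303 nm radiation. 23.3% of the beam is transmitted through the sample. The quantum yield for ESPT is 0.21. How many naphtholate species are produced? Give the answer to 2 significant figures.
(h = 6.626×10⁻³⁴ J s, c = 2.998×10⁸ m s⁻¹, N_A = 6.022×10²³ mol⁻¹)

3.1×10¹⁸ species

Photon energy at 303 nm: hc/λ = (6.626×10⁻³⁴)(2.998×10⁸)/(303×10⁻⁹) = 6.556×10⁻¹⁹ J.
Incident energy: 0.0126 kJ = 12.6 J.
Photons incident: 12.6 / 6.556×10⁻¹⁹ = 1.922×10¹⁹, i.e. 1.922×10¹⁹/6.022×10²³ = 3.192×10⁻⁵ mol.
Fraction absorbed: 1 − 23.3/100 = 0.7670.
Photons absorbed: 0.7670 × 3.192×10⁻⁵ = 2.448×10⁻⁵ mol.
Product: Φ × n_abs = 0.21 × 2.448×10⁻⁵ = 5.141×10⁻⁶ mol.
As a count: 5.141×10⁻⁶ × 6.022×10²³ = 3.1×10¹⁸.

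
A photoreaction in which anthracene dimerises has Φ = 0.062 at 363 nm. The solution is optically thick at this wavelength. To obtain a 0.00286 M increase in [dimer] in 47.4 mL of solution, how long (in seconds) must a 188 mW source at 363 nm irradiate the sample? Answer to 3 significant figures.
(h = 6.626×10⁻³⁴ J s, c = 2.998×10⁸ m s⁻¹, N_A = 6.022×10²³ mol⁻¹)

Product: (0.00286 M)(0.0474 L) = 1.356×10⁻⁴ mol.
Photons that must be absorbed: 1.356×10⁻⁴ / 0.062 = 0.002187 mol.
Photon energy: hc/λ = 5.472×10⁻¹⁹ J; per mole, 3.295×10⁵ J mol⁻¹.
Energy required: 0.002187 × 3.295×10⁵ = 720.6 J.
Time: 720.6 J / 0.188 W = 3830 s.

t ≈ 3830 s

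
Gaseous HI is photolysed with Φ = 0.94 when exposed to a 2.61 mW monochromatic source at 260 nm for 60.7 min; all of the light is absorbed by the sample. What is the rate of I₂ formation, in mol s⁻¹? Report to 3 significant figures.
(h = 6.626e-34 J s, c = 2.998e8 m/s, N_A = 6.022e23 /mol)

5.33e-9 mol s⁻¹

Photon energy at 260 nm: hc/λ = (6.626e-34)(2.998e8)/(260e-9) = 7.640e-19 J.
Energy delivered: (2.61 mW)(3642 s) = 9.506 J.
Photons incident: 9.506 / 7.640e-19 = 1.244e19, i.e. 1.244e19/6.022e23 = 2.066e-5 mol.
Product formed: 0.94 × 2.066e-5 = 1.942e-5 mol.
Rate: 1.942e-5 / 3642 s = 5.33e-9 mol s⁻¹.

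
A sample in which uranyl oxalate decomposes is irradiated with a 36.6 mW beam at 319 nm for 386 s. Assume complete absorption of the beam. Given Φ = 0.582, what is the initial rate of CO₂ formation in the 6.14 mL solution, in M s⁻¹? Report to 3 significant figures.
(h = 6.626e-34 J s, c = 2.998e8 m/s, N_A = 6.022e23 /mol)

9.25e-6 M s⁻¹

Photon energy at 319 nm: hc/λ = (6.626e-34)(2.998e8)/(319e-9) = 6.227e-19 J.
Energy delivered: (36.6 mW)(386 s) = 14.13 J.
Photons incident: 14.13 / 6.227e-19 = 2.269e19, i.e. 2.269e19/6.022e23 = 3.768e-5 mol.
Product formed: 0.582 × 3.768e-5 = 2.193e-5 mol.
Rate: 2.193e-5 mol / (386 s × 0.00614 L) = 9.25e-6 M s⁻¹.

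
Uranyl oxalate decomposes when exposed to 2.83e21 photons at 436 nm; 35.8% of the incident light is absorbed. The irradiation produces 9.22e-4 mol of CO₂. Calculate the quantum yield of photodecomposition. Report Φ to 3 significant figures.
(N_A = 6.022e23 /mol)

Φ = 0.548

Moles of photons: 2.83e21 / 6.022e23 = 0.004699 mol.
Photons absorbed: 0.358 × 0.004699 = 0.001682 mol.
Φ = 9.22e-4 mol / 0.001682 mol photons = 0.548.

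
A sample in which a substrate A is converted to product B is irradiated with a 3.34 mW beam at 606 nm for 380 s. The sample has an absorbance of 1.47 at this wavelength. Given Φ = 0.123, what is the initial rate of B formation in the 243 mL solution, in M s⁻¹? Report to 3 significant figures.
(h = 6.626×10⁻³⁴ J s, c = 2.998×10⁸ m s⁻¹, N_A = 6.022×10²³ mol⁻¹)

8.27×10⁻⁹ M s⁻¹

Photon energy at 606 nm: hc/λ = (6.626×10⁻³⁴)(2.998×10⁸)/(606×10⁻⁹) = 3.278×10⁻¹⁹ J.
Energy delivered: (3.34 mW)(380 s) = 1.269 J.
Photons incident: 1.269 / 3.278×10⁻¹⁹ = 3.871×10¹⁸, i.e. 3.871×10¹⁸/6.022×10²³ = 6.428×10⁻⁶ mol.
Fraction absorbed: 1 − 10^(−1.47) = 0.9661.
Photons absorbed: 0.9661 × 6.428×10⁻⁶ = 6.210×10⁻⁶ mol.
Product formed: 0.123 × 6.210×10⁻⁶ = 7.638×10⁻⁷ mol.
Rate: 7.638×10⁻⁷ mol / (380 s × 0.243 L) = 8.27×10⁻⁹ M s⁻¹.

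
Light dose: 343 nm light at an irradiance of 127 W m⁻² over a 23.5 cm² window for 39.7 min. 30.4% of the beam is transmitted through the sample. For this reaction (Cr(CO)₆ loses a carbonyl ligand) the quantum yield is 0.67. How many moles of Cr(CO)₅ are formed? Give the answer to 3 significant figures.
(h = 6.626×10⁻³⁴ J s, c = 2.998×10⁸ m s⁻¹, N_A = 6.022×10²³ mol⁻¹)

9.51×10⁻⁴ mol

Photon energy at 343 nm: hc/λ = (6.626×10⁻³⁴)(2.998×10⁸)/(343×10⁻⁹) = 5.791×10⁻¹⁹ J.
Energy delivered: (127 W m⁻²)(23.5×10⁻⁴ m²)(2382 s) = 710.9 J.
Photons incident: 710.9 / 5.791×10⁻¹⁹ = 1.228×10²¹, i.e. 1.228×10²¹/6.022×10²³ = 0.002039 mol.
Fraction absorbed: 1 − 30.4/100 = 0.6960.
Photons absorbed: 0.6960 × 0.002039 = 0.001419 mol.
Product: Φ × n_abs = 0.67 × 0.001419 = 9.507×10⁻⁴ mol.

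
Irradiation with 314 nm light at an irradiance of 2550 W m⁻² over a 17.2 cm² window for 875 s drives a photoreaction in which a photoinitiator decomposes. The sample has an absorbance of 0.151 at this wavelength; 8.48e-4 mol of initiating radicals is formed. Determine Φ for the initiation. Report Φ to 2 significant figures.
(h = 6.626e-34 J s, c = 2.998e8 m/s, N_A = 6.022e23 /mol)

Φ = 0.29

Photon energy at 314 nm: hc/λ = (6.626e-34)(2.998e8)/(314e-9) = 6.326e-19 J.
Energy delivered: (2550 W m⁻²)(17.2e-4 m²)(875 s) = 3838 J.
Photons incident: 3838 / 6.326e-19 = 6.067e21, i.e. 6.067e21/6.022e23 = 0.01007 mol.
Fraction absorbed: 1 − 10^(−0.151) = 0.2937.
Photons absorbed: 0.2937 × 0.01007 = 0.002958 mol.
Φ = 8.48e-4 mol / 0.002958 mol photons = 0.29.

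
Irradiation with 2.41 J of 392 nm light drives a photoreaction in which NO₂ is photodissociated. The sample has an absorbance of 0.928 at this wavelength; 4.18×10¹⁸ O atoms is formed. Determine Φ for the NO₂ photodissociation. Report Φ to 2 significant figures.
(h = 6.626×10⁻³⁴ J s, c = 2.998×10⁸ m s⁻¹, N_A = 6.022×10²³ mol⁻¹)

Product: 4.18×10¹⁸ / 6.022×10²³ = 6.941×10⁻⁶ mol.
Photon energy at 392 nm: hc/λ = (6.626×10⁻³⁴)(2.998×10⁸)/(392×10⁻⁹) = 5.068×10⁻¹⁹ J.
Photons incident: 2.41 / 5.068×10⁻¹⁹ = 4.755×10¹⁸, i.e. 4.755×10¹⁸/6.022×10²³ = 7.896×10⁻⁶ mol.
Fraction absorbed: 1 − 10^(−0.928) = 0.8820.
Photons absorbed: 0.8820 × 7.896×10⁻⁶ = 6.964×10⁻⁶ mol.
Φ = 6.941×10⁻⁶ mol / 6.964×10⁻⁶ mol photons = 1.0.

Φ = 1.0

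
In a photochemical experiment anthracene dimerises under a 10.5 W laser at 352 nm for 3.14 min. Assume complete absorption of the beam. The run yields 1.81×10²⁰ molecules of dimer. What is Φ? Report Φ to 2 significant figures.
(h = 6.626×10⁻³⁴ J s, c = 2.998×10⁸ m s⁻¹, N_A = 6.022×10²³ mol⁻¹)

Φ = 0.052

Product: 1.81×10²⁰ / 6.022×10²³ = 3.006×10⁻⁴ mol.
Photon energy at 352 nm: hc/λ = (6.626×10⁻³⁴)(2.998×10⁸)/(352×10⁻⁹) = 5.643×10⁻¹⁹ J.
Energy delivered: (10.5 W)(188.4 s) = 1978 J.
Photons incident: 1978 / 5.643×10⁻¹⁹ = 3.505×10²¹, i.e. 3.505×10²¹/6.022×10²³ = 0.005820 mol.
Φ = 3.006×10⁻⁴ mol / 0.005820 mol photons = 0.052.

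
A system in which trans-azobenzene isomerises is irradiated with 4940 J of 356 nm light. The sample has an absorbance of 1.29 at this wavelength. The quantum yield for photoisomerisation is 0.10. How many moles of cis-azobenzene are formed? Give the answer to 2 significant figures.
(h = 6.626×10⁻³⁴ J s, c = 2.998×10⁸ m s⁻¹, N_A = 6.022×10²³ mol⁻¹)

Photon energy at 356 nm: hc/λ = (6.626×10⁻³⁴)(2.998×10⁸)/(356×10⁻⁹) = 5.580×10⁻¹⁹ J.
Photons incident: 4940 / 5.580×10⁻¹⁹ = 8.853×10²¹, i.e. 8.853×10²¹/6.022×10²³ = 0.01470 mol.
Fraction absorbed: 1 − 10^(−1.29) = 0.9487.
Photons absorbed: 0.9487 × 0.01470 = 0.01395 mol.
Product: Φ × n_abs = 0.10 × 0.01395 = 0.001395 mol.

0.0014 mol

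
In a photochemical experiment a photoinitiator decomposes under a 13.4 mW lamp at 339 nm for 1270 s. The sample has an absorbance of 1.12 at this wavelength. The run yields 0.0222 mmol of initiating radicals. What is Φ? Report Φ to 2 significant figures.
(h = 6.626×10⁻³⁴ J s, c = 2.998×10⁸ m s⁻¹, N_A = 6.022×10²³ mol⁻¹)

Product: 0.0222 mmol = 2.22×10⁻⁵ mol.
Photon energy at 339 nm: hc/λ = (6.626×10⁻³⁴)(2.998×10⁸)/(339×10⁻⁹) = 5.860×10⁻¹⁹ J.
Energy delivered: (13.4 mW)(1270 s) = 17.02 J.
Photons incident: 17.02 / 5.860×10⁻¹⁹ = 2.904×10¹⁹, i.e. 2.904×10¹⁹/6.022×10²³ = 4.822×10⁻⁵ mol.
Fraction absorbed: 1 − 10^(−1.12) = 0.9241.
Photons absorbed: 0.9241 × 4.822×10⁻⁵ = 4.456×10⁻⁵ mol.
Φ = 2.22×10⁻⁵ mol / 4.456×10⁻⁵ mol photons = 0.50.

Φ = 0.50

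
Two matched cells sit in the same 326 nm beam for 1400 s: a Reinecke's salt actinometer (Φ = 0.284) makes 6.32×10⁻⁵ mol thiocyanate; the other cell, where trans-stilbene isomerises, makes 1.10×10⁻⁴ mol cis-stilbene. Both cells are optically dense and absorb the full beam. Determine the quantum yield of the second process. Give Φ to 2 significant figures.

Φ = 0.49

Photons absorbed by the actinometer: 6.32×10⁻⁵ / 0.284 = 2.225×10⁻⁴ mol.
Φ(unknown) = 1.10×10⁻⁴ / 2.225×10⁻⁴ = 0.49.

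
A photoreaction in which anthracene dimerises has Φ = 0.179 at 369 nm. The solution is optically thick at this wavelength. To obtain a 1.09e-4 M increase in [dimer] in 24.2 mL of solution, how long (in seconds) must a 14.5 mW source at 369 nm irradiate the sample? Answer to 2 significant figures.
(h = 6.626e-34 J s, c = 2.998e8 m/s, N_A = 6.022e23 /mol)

Product: (1.09e-4 M)(0.0242 L) = 2.638e-6 mol.
Photons that must be absorbed: 2.638e-6 / 0.179 = 1.474e-5 mol.
Photon energy: hc/λ = 5.383e-19 J; per mole, 3.242e5 J mol⁻¹.
Energy required: 1.474e-5 × 3.242e5 = 4.779 J.
Time: 4.779 J / 0.0145 W = 330 s.

t ≈ 330 s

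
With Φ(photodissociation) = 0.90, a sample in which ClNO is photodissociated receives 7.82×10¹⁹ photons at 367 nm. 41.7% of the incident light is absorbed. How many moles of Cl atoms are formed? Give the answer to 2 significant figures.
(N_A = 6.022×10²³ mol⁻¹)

4.9×10⁻⁵ mol

Moles of photons: 7.82×10¹⁹ / 6.022×10²³ = 1.299×10⁻⁴ mol.
Photons absorbed: 0.417 × 1.299×10⁻⁴ = 5.417×10⁻⁵ mol.
Product: Φ × n_abs = 0.90 × 5.417×10⁻⁵ = 4.875×10⁻⁵ mol.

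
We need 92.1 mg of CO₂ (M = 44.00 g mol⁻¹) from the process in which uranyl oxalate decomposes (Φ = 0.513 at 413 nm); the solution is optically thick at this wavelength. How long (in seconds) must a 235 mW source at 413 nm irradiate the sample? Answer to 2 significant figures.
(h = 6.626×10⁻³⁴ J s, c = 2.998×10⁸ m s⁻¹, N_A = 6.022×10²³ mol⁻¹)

t ≈ 5000 s

Product: 92.1 mg / 44.00 g mol⁻¹ = 0.002093 mol.
Photons that must be absorbed: 0.002093 / 0.513 = 0.004080 mol.
Photon energy: hc/λ = 4.810×10⁻¹⁹ J; per mole, 2.897×10⁵ J mol⁻¹.
Energy required: 0.004080 × 2.897×10⁵ = 1182 J.
Time: 1182 J / 0.235 W = 5000 s.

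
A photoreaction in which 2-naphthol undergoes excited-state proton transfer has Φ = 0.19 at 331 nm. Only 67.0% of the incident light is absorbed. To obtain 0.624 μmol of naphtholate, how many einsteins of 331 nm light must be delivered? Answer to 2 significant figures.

4.9e-6 einstein

Product: 0.624 μmol = 6.24e-7 mol.
Photons that must be absorbed: 6.24e-7 / 0.19 = 3.284e-6 mol.
Incident photons needed: 3.284e-6 / 0.670 = 4.901e-6 mol.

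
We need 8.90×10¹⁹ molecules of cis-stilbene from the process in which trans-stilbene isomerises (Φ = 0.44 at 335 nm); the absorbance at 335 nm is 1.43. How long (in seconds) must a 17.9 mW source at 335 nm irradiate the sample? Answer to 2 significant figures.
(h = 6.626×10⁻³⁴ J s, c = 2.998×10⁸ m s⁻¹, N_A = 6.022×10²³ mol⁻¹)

Product: 8.90×10¹⁹ / 6.022×10²³ = 1.478×10⁻⁴ mol.
Photons that must be absorbed: 1.478×10⁻⁴ / 0.44 = 3.359×10⁻⁴ mol.
Fraction absorbed: 1 − 10^(−1.43) = 0.9628.
Incident photons needed: 3.359×10⁻⁴ / 0.9628 = 3.489×10⁻⁴ mol.
Photon energy: hc/λ = 5.930×10⁻¹⁹ J; per mole, 3.571×10⁵ J mol⁻¹.
Energy required: 3.489×10⁻⁴ × 3.571×10⁵ = 124.6 J.
Time: 124.6 J / 0.0179 W = 7000 s.

t ≈ 7000 s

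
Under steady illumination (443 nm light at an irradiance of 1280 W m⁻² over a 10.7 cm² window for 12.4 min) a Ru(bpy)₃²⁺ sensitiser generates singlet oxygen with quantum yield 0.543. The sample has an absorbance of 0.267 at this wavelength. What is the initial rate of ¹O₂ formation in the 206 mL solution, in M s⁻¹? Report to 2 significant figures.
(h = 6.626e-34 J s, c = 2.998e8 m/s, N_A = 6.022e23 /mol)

Photon energy at 443 nm: hc/λ = (6.626e-34)(2.998e8)/(443e-9) = 4.484e-19 J.
Energy delivered: (1280 W m⁻²)(10.7e-4 m²)(744 s) = 1019 J.
Photons incident: 1019 / 4.484e-19 = 2.273e21, i.e. 2.273e21/6.022e23 = 0.003774 mol.
Fraction absorbed: 1 − 10^(−0.267) = 0.4592.
Photons absorbed: 0.4592 × 0.003774 = 0.001733 mol.
Product formed: 0.543 × 0.001733 = 9.410e-4 mol.
Rate: 9.410e-4 mol / (744 s × 0.206 L) = 6.1e-6 M s⁻¹.

6.1e-6 M s⁻¹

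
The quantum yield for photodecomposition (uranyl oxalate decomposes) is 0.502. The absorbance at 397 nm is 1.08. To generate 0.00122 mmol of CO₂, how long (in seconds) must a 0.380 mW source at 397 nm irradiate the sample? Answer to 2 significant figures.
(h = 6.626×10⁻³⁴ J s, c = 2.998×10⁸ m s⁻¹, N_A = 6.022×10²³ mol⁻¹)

Product: 0.00122 mmol = 1.22×10⁻⁶ mol.
Photons that must be absorbed: 1.22×10⁻⁶ / 0.502 = 2.430×10⁻⁶ mol.
Fraction absorbed: 1 − 10^(−1.08) = 0.9168.
Incident photons needed: 2.430×10⁻⁶ / 0.9168 = 2.651×10⁻⁶ mol.
Photon energy: hc/λ = 5.004×10⁻¹⁹ J; per mole, 3.013×10⁵ J mol⁻¹.
Energy required: 2.651×10⁻⁶ × 3.013×10⁵ = 0.7987 J.
Time: 0.7987 J / 0.00038 W = 2100 s.

t ≈ 2100 s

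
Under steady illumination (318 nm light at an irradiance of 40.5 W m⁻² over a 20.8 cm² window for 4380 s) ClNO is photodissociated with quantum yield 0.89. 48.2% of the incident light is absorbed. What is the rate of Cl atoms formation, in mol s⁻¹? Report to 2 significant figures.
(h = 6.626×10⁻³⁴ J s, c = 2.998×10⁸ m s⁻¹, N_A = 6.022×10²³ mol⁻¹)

9.6×10⁻⁸ mol s⁻¹

Photon energy at 318 nm: hc/λ = (6.626×10⁻³⁴)(2.998×10⁸)/(318×10⁻⁹) = 6.247×10⁻¹⁹ J.
Energy delivered: (40.5 W m⁻²)(20.8×10⁻⁴ m²)(4380 s) = 369.0 J.
Photons incident: 369.0 / 6.247×10⁻¹⁹ = 5.907×10²⁰, i.e. 5.907×10²⁰/6.022×10²³ = 9.809×10⁻⁴ mol.
Photons absorbed: 0.482 × 9.809×10⁻⁴ = 4.728×10⁻⁴ mol.
Product formed: 0.89 × 4.728×10⁻⁴ = 4.208×10⁻⁴ mol.
Rate: 4.208×10⁻⁴ / 4380 s = 9.6×10⁻⁸ mol s⁻¹.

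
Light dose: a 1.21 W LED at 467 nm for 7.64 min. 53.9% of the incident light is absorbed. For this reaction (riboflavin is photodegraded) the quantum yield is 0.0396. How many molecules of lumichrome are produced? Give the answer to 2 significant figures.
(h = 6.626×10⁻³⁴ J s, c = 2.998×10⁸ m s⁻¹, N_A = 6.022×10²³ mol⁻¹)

Photon energy at 467 nm: hc/λ = (6.626×10⁻³⁴)(2.998×10⁸)/(467×10⁻⁹) = 4.254×10⁻¹⁹ J.
Energy delivered: (1.21 W)(458.4 s) = 554.7 J.
Photons incident: 554.7 / 4.254×10⁻¹⁹ = 1.304×10²¹, i.e. 1.304×10²¹/6.022×10²³ = 0.002165 mol.
Photons absorbed: 0.539 × 0.002165 = 0.001167 mol.
Product: Φ × n_abs = 0.0396 × 0.001167 = 4.621×10⁻⁵ mol.
As a count: 4.621×10⁻⁵ × 6.022×10²³ = 2.8×10¹⁹.

2.8×10¹⁹ molecules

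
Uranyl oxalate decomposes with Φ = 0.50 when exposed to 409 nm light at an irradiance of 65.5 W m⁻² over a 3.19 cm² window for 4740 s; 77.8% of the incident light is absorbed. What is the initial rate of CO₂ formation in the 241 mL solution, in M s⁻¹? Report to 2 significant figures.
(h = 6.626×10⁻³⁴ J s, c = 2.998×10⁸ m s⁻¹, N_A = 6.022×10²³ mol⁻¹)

Photon energy at 409 nm: hc/λ = (6.626×10⁻³⁴)(2.998×10⁸)/(409×10⁻⁹) = 4.857×10⁻¹⁹ J.
Energy delivered: (65.5 W m⁻²)(3.19×10⁻⁴ m²)(4740 s) = 99.04 J.
Photons incident: 99.04 / 4.857×10⁻¹⁹ = 2.039×10²⁰, i.e. 2.039×10²⁰/6.022×10²³ = 3.386×10⁻⁴ mol.
Photons absorbed: 0.778 × 3.386×10⁻⁴ = 2.634×10⁻⁴ mol.
Product formed: 0.50 × 2.634×10⁻⁴ = 1.317×10⁻⁴ mol.
Rate: 1.317×10⁻⁴ mol / (4740 s × 0.241 L) = 1.2×10⁻⁷ M s⁻¹.

1.2×10⁻⁷ M s⁻¹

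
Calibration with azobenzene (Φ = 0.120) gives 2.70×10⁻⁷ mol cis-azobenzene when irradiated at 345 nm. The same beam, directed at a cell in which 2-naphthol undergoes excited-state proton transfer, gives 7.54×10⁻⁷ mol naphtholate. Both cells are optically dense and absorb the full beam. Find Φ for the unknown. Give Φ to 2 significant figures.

Photons absorbed by the actinometer: 2.70×10⁻⁷ / 0.120 = 2.250×10⁻⁶ mol.
Φ(unknown) = 7.54×10⁻⁷ / 2.250×10⁻⁶ = 0.34.

Φ = 0.34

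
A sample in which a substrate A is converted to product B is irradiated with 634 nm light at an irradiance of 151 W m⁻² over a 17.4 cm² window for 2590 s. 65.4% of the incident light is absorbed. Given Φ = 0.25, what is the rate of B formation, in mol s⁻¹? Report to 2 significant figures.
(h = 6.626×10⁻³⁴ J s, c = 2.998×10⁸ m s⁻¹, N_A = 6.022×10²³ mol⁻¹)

2.3×10⁻⁷ mol s⁻¹

Photon energy at 634 nm: hc/λ = (6.626×10⁻³⁴)(2.998×10⁸)/(634×10⁻⁹) = 3.133×10⁻¹⁹ J.
Energy delivered: (151 W m⁻²)(17.4×10⁻⁴ m²)(2590 s) = 680.5 J.
Photons incident: 680.5 / 3.133×10⁻¹⁹ = 2.172×10²¹, i.e. 2.172×10²¹/6.022×10²³ = 0.003607 mol.
Photons absorbed: 0.654 × 0.003607 = 0.002359 mol.
Product formed: 0.25 × 0.002359 = 5.898×10⁻⁴ mol.
Rate: 5.898×10⁻⁴ / 2590 s = 2.3×10⁻⁷ mol s⁻¹.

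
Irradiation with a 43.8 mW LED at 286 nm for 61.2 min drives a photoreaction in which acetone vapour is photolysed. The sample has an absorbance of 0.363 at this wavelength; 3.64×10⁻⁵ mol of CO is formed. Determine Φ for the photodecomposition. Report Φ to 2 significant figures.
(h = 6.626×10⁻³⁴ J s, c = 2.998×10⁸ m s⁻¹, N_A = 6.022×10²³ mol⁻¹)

Φ = 0.17

Photon energy at 286 nm: hc/λ = (6.626×10⁻³⁴)(2.998×10⁸)/(286×10⁻⁹) = 6.946×10⁻¹⁹ J.
Energy delivered: (43.8 mW)(3672 s) = 160.8 J.
Photons incident: 160.8 / 6.946×10⁻¹⁹ = 2.315×10²⁰, i.e. 2.315×10²⁰/6.022×10²³ = 3.844×10⁻⁴ mol.
Fraction absorbed: 1 − 10^(−0.363) = 0.5665.
Photons absorbed: 0.5665 × 3.844×10⁻⁴ = 2.178×10⁻⁴ mol.
Φ = 3.64×10⁻⁵ mol / 2.178×10⁻⁴ mol photons = 0.17.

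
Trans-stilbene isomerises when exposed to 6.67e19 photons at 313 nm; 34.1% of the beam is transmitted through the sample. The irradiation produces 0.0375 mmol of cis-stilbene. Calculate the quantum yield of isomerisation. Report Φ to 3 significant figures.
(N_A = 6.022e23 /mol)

Φ = 0.514

Product: 0.0375 mmol = 3.75e-5 mol.
Moles of photons: 6.67e19 / 6.022e23 = 1.108e-4 mol.
Fraction absorbed: 1 − 34.1/100 = 0.6590.
Photons absorbed: 0.6590 × 1.108e-4 = 7.302e-5 mol.
Φ = 3.75e-5 mol / 7.302e-5 mol photons = 0.514.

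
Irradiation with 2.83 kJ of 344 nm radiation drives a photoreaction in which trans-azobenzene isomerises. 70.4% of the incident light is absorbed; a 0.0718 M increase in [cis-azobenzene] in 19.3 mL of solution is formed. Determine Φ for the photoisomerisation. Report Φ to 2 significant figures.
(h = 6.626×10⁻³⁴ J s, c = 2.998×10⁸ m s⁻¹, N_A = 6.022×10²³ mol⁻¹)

Product: (0.0718 M)(0.0193 L) = 0.001386 mol.
Photon energy at 344 nm: hc/λ = (6.626×10⁻³⁴)(2.998×10⁸)/(344×10⁻⁹) = 5.775×10⁻¹⁹ J.
Incident energy: 2.83 kJ = 2830 J.
Photons incident: 2830 / 5.775×10⁻¹⁹ = 4.900×10²¹, i.e. 4.900×10²¹/6.022×10²³ = 0.008137 mol.
Photons absorbed: 0.704 × 0.008137 = 0.005728 mol.
Φ = 0.001386 mol / 0.005728 mol photons = 0.24.

Φ = 0.24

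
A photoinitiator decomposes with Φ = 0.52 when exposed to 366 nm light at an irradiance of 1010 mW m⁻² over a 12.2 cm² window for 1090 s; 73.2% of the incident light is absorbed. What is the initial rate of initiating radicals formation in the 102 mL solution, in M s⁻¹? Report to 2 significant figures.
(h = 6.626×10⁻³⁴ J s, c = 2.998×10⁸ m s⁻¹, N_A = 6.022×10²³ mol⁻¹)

Photon energy at 366 nm: hc/λ = (6.626×10⁻³⁴)(2.998×10⁸)/(366×10⁻⁹) = 5.428×10⁻¹⁹ J.
Energy delivered: (1010 mW m⁻²)(12.2×10⁻⁴ m²)(1090 s) = 1.343 J.
Photons incident: 1.343 / 5.428×10⁻¹⁹ = 2.474×10¹⁸, i.e. 2.474×10¹⁸/6.022×10²³ = 4.108×10⁻⁶ mol.
Photons absorbed: 0.732 × 4.108×10⁻⁶ = 3.007×10⁻⁶ mol.
Product formed: 0.52 × 3.007×10⁻⁶ = 1.564×10⁻⁶ mol.
Rate: 1.564×10⁻⁶ mol / (1090 s × 0.102 L) = 1.4×10⁻⁸ M s⁻¹.

1.4×10⁻⁸ M s⁻¹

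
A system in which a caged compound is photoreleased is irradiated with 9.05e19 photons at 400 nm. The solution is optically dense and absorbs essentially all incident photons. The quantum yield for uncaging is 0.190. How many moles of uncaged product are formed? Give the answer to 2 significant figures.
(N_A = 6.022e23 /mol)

2.9e-5 mol

Moles of photons: 9.05e19 / 6.022e23 = 1.503e-4 mol.
Product: Φ × n_abs = 0.190 × 1.503e-4 = 2.856e-5 mol.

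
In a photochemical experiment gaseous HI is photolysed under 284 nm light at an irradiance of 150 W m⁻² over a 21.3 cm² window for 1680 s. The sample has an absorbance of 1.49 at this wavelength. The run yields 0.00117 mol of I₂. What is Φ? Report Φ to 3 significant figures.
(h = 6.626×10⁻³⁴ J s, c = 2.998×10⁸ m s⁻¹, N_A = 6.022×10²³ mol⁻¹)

Photon energy at 284 nm: hc/λ = (6.626×10⁻³⁴)(2.998×10⁸)/(284×10⁻⁹) = 6.995×10⁻¹⁹ J.
Energy delivered: (150 W m⁻²)(21.3×10⁻⁴ m²)(1680 s) = 536.8 J.
Photons incident: 536.8 / 6.995×10⁻¹⁹ = 7.674×10²⁰, i.e. 7.674×10²⁰/6.022×10²³ = 0.001274 mol.
Fraction absorbed: 1 − 10^(−1.49) = 0.9676.
Photons absorbed: 0.9676 × 0.001274 = 0.001233 mol.
Φ = 0.00117 mol / 0.001233 mol photons = 0.949.

Φ = 0.949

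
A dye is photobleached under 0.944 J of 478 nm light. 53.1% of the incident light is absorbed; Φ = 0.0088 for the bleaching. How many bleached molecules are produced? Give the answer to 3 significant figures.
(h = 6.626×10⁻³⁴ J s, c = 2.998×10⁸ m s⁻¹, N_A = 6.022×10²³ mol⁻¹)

1.06×10¹⁶ bleached molecules

Photon energy at 478 nm: hc/λ = (6.626×10⁻³⁴)(2.998×10⁸)/(478×10⁻⁹) = 4.156×10⁻¹⁹ J.
Photons incident: 0.944 / 4.156×10⁻¹⁹ = 2.271×10¹⁸, i.e. 2.271×10¹⁸/6.022×10²³ = 3.771×10⁻⁶ mol.
Photons absorbed: 0.531 × 3.771×10⁻⁶ = 2.002×10⁻⁶ mol.
Product: Φ × n_abs = 0.0088 × 2.002×10⁻⁶ = 1.762×10⁻⁸ mol.
As a count: 1.762×10⁻⁸ × 6.022×10²³ = 1.06×10¹⁶.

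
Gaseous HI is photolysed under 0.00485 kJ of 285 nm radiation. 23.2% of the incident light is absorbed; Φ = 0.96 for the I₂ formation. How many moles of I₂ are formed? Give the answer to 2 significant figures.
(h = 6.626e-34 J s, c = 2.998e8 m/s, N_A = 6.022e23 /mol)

2.6e-6 mol

Photon energy at 285 nm: hc/λ = (6.626e-34)(2.998e8)/(285e-9) = 6.970e-19 J.
Incident energy: 0.00485 kJ = 4.85 J.
Photons incident: 4.85 / 6.970e-19 = 6.958e18, i.e. 6.958e18/6.022e23 = 1.155e-5 mol.
Photons absorbed: 0.232 × 1.155e-5 = 2.680e-6 mol.
Product: Φ × n_abs = 0.96 × 2.680e-6 = 2.573e-6 mol.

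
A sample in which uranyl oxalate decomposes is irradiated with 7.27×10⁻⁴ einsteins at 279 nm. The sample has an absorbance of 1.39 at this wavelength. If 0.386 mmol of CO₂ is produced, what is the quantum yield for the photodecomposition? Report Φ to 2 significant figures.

Product: 0.386 mmol = 3.86×10⁻⁴ mol.
Fraction absorbed: 1 − 10^(−1.39) = 0.9593.
Photons absorbed: 0.9593 × 7.27×10⁻⁴ = 6.974×10⁻⁴ mol.
Φ = 3.86×10⁻⁴ mol / 6.974×10⁻⁴ mol photons = 0.55.

Φ = 0.55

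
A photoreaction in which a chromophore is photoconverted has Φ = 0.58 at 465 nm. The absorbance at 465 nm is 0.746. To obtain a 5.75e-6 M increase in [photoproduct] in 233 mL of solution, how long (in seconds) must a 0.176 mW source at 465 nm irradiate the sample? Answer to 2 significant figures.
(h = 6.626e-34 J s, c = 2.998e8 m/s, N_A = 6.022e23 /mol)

Product: (5.75e-6 M)(0.233 L) = 1.340e-6 mol.
Photons that must be absorbed: 1.340e-6 / 0.58 = 2.310e-6 mol.
Fraction absorbed: 1 − 10^(−0.746) = 0.8205.
Incident photons needed: 2.310e-6 / 0.8205 = 2.815e-6 mol.
Photon energy: hc/λ = 4.272e-19 J; per mole, 2.573e5 J mol⁻¹.
Energy required: 2.815e-6 × 2.573e5 = 0.7243 J.
Time: 0.7243 J / 0.000176 W = 4100 s.

t ≈ 4100 s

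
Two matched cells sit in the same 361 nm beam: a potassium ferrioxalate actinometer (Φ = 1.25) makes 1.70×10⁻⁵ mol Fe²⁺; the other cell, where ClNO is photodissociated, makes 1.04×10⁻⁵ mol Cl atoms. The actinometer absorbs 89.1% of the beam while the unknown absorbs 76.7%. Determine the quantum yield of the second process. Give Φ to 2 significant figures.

Φ = 0.89

Photons absorbed by the actinometer: 1.70×10⁻⁵ / 1.25 = 1.360×10⁻⁵ mol.
Incident flux: 1.360×10⁻⁵ / 0.891 = 1.526×10⁻⁵ einstein.
Absorbed by unknown: 0.767 × 1.526×10⁻⁵ = 1.170×10⁻⁵ mol.
Φ(unknown) = 1.04×10⁻⁵ / 1.170×10⁻⁵ = 0.89.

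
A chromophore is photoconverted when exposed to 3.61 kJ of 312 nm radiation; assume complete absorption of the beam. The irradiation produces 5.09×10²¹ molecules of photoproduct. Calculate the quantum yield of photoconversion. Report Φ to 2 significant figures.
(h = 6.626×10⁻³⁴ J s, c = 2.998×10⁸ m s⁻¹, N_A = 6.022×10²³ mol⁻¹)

Product: 5.09×10²¹ / 6.022×10²³ = 0.008452 mol.
Photon energy at 312 nm: hc/λ = (6.626×10⁻³⁴)(2.998×10⁸)/(312×10⁻⁹) = 6.367×10⁻¹⁹ J.
Incident energy: 3.61 kJ = 3610 J.
Photons incident: 3610 / 6.367×10⁻¹⁹ = 5.670×10²¹, i.e. 5.670×10²¹/6.022×10²³ = 0.009415 mol.
Φ = 0.008452 mol / 0.009415 mol photons = 0.90.

Φ = 0.90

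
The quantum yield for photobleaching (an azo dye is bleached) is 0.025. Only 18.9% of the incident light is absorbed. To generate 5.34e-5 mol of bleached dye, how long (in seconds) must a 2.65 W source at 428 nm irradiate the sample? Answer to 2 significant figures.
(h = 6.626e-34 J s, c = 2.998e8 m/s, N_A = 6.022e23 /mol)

t ≈ 1200 s

Photons that must be absorbed: 5.34e-5 / 0.025 = 0.002136 mol.
Incident photons needed: 0.002136 / 0.189 = 0.01130 mol.
Photon energy: hc/λ = 4.641e-19 J; per mole, 2.795e5 J mol⁻¹.
Energy required: 0.01130 × 2.795e5 = 3158 J.
Time: 3158 J / 2.65 W = 1200 s.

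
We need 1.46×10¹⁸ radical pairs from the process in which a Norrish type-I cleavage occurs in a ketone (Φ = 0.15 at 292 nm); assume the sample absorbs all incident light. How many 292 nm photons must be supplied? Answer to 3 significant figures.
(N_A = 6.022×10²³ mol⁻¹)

Product: 1.46×10¹⁸ / 6.022×10²³ = 2.424×10⁻⁶ mol.
Photons that must be absorbed: 2.424×10⁻⁶ / 0.15 = 1.616×10⁻⁵ mol.
Photon count: 1.616×10⁻⁵ × 6.022×10²³ = 9.73×10¹⁸.

9.73×10¹⁸ photons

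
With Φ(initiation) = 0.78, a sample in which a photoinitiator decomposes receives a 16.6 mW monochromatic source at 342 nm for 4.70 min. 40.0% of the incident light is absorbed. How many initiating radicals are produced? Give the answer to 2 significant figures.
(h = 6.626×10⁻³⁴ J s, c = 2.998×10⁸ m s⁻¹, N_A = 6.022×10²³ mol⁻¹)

2.5×10¹⁸ initiating radicals

Photon energy at 342 nm: hc/λ = (6.626×10⁻³⁴)(2.998×10⁸)/(342×10⁻⁹) = 5.808×10⁻¹⁹ J.
Energy delivered: (16.6 mW)(282 s) = 4.681 J.
Photons incident: 4.681 / 5.808×10⁻¹⁹ = 8.060×10¹⁸, i.e. 8.060×10¹⁸/6.022×10²³ = 1.338×10⁻⁵ mol.
Photons absorbed: 0.400 × 1.338×10⁻⁵ = 5.352×10⁻⁶ mol.
Product: Φ × n_abs = 0.78 × 5.352×10⁻⁶ = 4.175×10⁻⁶ mol.
As a count: 4.175×10⁻⁶ × 6.022×10²³ = 2.5×10¹⁸.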